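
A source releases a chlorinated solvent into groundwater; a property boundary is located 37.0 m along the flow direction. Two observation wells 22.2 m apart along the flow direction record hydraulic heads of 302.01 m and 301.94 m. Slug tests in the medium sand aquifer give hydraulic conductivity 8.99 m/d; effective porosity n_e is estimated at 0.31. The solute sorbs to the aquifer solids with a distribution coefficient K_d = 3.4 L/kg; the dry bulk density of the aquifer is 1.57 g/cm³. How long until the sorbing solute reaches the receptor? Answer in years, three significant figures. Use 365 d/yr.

20.2 years

Hydraulic gradient i = (302.01 − 301.94) / 22.2 = 0.07 / 22.2 = 0.003153
q = Ki = 8.99 × 0.003153 = 0.02835 m/d
v_s = q/n_e = 0.02835/0.31 = 0.09144 m/d
Retardation R = 1 + ρ_b·K_d/n = 1 + 1.57×3.4/0.31 = 18.22
Contaminant velocity v_c = v/R = 0.09144/18.22 = 0.005019 m/d
t = L/v_c = 37.0/0.005019 = 7372 d
   = 7372/365 = 20.2 yr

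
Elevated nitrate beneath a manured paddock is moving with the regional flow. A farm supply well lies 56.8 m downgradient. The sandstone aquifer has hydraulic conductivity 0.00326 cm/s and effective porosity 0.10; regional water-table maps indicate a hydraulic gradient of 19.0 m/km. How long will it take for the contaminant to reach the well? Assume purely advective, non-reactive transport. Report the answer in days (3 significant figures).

106 days

K = 0.00326 cm/s × 864 = 2.817 m/d
q = Ki = 2.817 × 0.019 = 0.05352 m/d
v_s = q/n_e = 0.05352/0.10 = 0.5352 m/d
t = L / v = 56.8 / 0.5352 = 106.1 d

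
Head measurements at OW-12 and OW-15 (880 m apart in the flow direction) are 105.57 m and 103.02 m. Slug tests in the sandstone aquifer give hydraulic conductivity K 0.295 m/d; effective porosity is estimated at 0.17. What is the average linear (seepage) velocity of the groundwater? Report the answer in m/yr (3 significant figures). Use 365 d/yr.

1.84 m/yr

Hydraulic gradient i = (105.57 − 103.02) / 880 = 2.55 / 880 = 0.002898
Darcy flux q = K·i = 0.295 × 0.002898 = 8.548e-4 m/d
v_s = q/n_e = 8.548e-4/0.17 = 0.005028 m/d
   = 0.005028 × 365 = 1.84 m/yr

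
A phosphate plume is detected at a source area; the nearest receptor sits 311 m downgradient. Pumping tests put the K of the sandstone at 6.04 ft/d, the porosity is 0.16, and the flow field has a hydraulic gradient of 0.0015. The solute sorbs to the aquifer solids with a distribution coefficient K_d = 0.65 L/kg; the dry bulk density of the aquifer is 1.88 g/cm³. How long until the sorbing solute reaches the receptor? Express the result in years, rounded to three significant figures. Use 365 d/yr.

K = 6.04 ft/d × 0.3048 = 1.841 m/d
Specific discharge q = 1.841 × 0.0015 = 0.002761 m/d
v_s = q/n_e = 0.002761/0.16 = 0.01726 m/d
Retardation R = 1 + ρ_b·K_d/n = 1 + 1.88×0.65/0.16 = 8.638
Contaminant velocity v_c = v/R = 0.01726/8.638 = 0.001998 m/d
t = L/v_c = 311/0.001998 = 155600 d
   = 155600/365 = 426 yr

426 years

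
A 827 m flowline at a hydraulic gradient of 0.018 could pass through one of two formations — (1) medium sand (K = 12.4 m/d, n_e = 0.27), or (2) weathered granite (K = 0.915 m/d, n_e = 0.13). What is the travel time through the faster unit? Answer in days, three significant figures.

1000 days

Unit 1 (medium sand): v = 12.4×0.018/0.27 = 0.8267 m/d, t = 827/0.8267 = 1000 d
Unit 2 (weathered granite): v = 0.915×0.018/0.13 = 0.1267 m/d, t = 827/0.1267 = 6528 d
Faster unit: t = 1000 d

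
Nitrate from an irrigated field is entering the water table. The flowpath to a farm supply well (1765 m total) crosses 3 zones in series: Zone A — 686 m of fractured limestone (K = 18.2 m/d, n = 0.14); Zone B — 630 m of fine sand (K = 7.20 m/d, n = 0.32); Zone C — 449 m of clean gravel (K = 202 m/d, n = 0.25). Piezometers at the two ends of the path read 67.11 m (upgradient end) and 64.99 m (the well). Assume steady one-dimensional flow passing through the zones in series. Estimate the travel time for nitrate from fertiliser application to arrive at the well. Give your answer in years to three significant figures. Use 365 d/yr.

Total head drop ΔH = 67.11 − 64.99 = 2.12 m
Steady 1-D flow in series ⇒ the Darcy flux q is identical in every zone and the zone head losses add (resistances L/K in series).
Σ(L/K) = 686/18.2 + 630/7.20 + 449/202 = 37.69 + 87.50 + 2.223 = 127.4 d
q = ΔH / Σ(L/K) = 2.12 / 127.4 = 0.01664 m/d (same in every zone)
Zone A: v = q/n = 0.01664/0.14 = 0.1188 m/d → t_A = 686/0.1188 = 5772 d
Zone B: v = q/n = 0.01664/0.32 = 0.05200 m/d → t_B = 630/0.05200 = 12120 d
Zone C: v = q/n = 0.01664/0.25 = 0.06655 m/d → t_C = 449/0.06655 = 6746 d
Total t = 5772 + 12120 + 6746 = 24630 d
   = 24630 / 365 = 67.5 yr

67.5 years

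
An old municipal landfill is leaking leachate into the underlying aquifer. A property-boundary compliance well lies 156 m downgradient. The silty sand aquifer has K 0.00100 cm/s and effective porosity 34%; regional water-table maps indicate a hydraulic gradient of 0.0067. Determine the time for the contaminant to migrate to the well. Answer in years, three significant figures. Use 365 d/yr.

K = 0.00100 cm/s × 864 = 0.8640 m/d
Darcy flux q = K·i = 0.8640 × 0.0067 = 0.005789 m/d
Average linear velocity = 0.005789 / 0.34 = 0.01703 m/d
t = L / v = 156 / 0.01703 = 9163 d
   = 9163 / 365 = 25.1 yr

25.1 years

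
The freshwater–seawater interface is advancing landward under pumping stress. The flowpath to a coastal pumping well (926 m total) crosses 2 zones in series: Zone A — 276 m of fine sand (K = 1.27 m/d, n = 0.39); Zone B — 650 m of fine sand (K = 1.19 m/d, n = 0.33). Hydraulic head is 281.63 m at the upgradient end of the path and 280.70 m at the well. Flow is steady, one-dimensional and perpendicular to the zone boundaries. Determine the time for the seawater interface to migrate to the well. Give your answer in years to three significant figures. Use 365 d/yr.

Total head drop ΔH = 281.63 − 280.70 = 0.93 m
Steady 1-D flow in series ⇒ the Darcy flux q is identical in every zone and the zone head losses add (resistances L/K in series).
Σ(L/K) = 276/1.27 + 650/1.19 = 217.3 + 546.2 = 763.5 d
q = ΔH / Σ(L/K) = 0.93 / 763.5 = 0.001218 m/d (same in every zone)
Zone A: v = q/n = 0.001218/0.39 = 0.003123 m/d → t_A = 276/0.003123 = 88370 d
Zone B: v = q/n = 0.001218/0.33 = 0.003691 m/d → t_B = 650/0.003691 = 176100 d
Total t = 88370 + 176100 = 264500 d
   = 264500 / 365 = 725 yr

725 years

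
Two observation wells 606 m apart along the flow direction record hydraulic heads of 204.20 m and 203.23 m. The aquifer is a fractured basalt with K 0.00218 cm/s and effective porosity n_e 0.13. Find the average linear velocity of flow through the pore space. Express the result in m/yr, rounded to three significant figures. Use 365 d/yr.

8.46 m/yr

Hydraulic gradient i = (204.20 − 203.23) / 606 = 0.97 / 606 = 0.001601
K = 0.00218 cm/s × 864 = 1.884 m/d
Darcy flux q = K·i = 1.884 × 0.001601 = 0.003015 m/d
Seepage velocity v = q / n = 0.003015 / 0.13 = 0.02319 m/d
   = 0.02319 × 365 = 8.46 m/yr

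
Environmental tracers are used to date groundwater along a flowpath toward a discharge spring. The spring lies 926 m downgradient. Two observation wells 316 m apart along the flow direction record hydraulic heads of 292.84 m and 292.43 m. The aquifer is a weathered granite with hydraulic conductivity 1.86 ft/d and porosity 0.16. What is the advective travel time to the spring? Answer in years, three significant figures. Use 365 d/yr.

Hydraulic gradient i = (292.84 − 292.43) / 316 = 0.41 / 316 = 0.001297
K = 1.86 ft/d × 0.3048 = 0.5669 m/d
q = Ki = 0.5669 × 0.001297 = 7.356e-4 m/d
v_s = q/n_e = 7.356e-4/0.16 = 0.004597 m/d
t = L / v = 926 / 0.004597 = 201400 d
   = 201400 / 365 = 552 yr

552 years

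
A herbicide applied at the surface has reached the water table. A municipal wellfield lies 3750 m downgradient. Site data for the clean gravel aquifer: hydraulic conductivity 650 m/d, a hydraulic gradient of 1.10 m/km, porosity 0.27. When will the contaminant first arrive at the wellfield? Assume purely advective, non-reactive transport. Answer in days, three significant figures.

Specific discharge q = 650 × 0.0011 = 0.7150 m/d
v_s = q/n_e = 0.7150/0.27 = 2.648 m/d
t = L / v = 3750 / 2.648 = 1416 d

1420 days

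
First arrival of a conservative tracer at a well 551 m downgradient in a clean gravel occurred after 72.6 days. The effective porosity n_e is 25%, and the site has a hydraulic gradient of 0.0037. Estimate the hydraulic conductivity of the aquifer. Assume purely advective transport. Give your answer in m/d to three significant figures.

513 m/d

v = L / t = 551 / 72.6 = 7.590 m/d
K = v · n / i = 7.590 × 0.25 / 0.0037 = 513 m/d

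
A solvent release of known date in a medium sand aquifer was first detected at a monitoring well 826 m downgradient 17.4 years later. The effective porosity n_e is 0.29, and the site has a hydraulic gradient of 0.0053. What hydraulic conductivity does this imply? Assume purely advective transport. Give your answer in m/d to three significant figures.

7.12 m/d

t = 17.4 years = 6351 d
v = L / t = 826 / 6351 = 0.1301 m/d
K = v · n / i = 0.1301 × 0.29 / 0.0053 = 7.12 m/d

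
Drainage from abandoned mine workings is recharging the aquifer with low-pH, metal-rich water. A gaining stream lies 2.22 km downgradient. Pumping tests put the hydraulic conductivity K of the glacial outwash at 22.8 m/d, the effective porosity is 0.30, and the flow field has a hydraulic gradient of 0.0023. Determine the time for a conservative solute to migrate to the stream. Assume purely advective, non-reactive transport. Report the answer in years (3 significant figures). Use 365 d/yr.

Specific discharge q = 22.8 × 0.0023 = 0.05244 m/d
Average linear velocity = 0.05244 / 0.30 = 0.1748 m/d
L = 2.22 km = 2220 m
t = L / v = 2220 / 0.1748 = 12700 d
   = 12700 / 365 = 34.8 yr

34.8 years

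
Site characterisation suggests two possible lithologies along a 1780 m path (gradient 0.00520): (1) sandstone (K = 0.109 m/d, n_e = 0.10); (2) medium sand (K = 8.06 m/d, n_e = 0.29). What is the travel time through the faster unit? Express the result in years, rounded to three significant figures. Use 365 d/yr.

Unit 1 (sandstone): v = 0.109×0.0052/0.10 = 0.005668 m/d, t = 1780/0.005668 = 314000 d
Unit 2 (medium sand): v = 8.06×0.0052/0.29 = 0.1445 m/d, t = 1780/0.1445 = 12320 d
Faster: 12320 d / 365 = 33.7 yr

33.7 years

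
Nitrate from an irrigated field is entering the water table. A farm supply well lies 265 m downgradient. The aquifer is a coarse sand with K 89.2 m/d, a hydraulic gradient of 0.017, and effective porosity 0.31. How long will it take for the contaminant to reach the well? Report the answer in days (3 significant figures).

Darcy flux q = K·i = 89.2 × 0.017 = 1.516 m/d
Average linear velocity = 1.516 / 0.31 = 4.892 m/d
t = L / v = 265 / 4.892 = 54.17 d

54.2 days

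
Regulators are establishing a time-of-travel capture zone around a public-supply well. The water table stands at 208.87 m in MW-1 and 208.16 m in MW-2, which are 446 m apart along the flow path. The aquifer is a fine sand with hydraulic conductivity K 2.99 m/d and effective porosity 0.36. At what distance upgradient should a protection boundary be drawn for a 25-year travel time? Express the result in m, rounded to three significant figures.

Hydraulic gradient i = (208.87 − 208.16) / 446 = 0.71 / 446 = 0.001592
Specific discharge q = 2.99 × 0.001592 = 0.004760 m/d
v_s = q/n_e = 0.004760/0.36 = 0.01322 m/d
T = 25 yr × 365 = 9125 d
L = v × T = 0.01322 × 9125 = 120.6 m

121 m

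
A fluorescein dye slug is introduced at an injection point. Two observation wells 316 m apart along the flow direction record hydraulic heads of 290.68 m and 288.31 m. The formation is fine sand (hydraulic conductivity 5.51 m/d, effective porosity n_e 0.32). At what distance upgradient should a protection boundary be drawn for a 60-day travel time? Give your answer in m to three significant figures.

7.75 m

Hydraulic gradient i = (290.68 − 288.31) / 316 = 2.37 / 316 = 0.007500
q = Ki = 5.51 × 0.007500 = 0.04133 m/d
Seepage velocity v = q / n = 0.04133 / 0.32 = 0.1291 m/d
L = v × T = 0.1291 × 60 = 7.748 m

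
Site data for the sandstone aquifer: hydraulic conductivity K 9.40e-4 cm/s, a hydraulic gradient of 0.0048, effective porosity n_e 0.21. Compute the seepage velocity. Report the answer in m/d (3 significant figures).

K = 9.40e-4 cm/s × 864 = 0.8122 m/d
Darcy flux q = K·i = 0.8122 × 0.0048 = 0.003898 m/d
v_s = q/n_e = 0.003898/0.21 = 0.01856 m/d

0.0186 m/d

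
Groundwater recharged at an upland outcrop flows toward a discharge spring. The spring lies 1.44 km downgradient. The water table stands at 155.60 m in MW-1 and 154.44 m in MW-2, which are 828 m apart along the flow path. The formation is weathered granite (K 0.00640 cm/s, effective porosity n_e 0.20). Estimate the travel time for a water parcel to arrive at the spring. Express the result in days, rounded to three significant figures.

37200 days

Hydraulic gradient i = (155.60 − 154.44) / 828 = 1.16 / 828 = 0.001401
K = 0.00640 cm/s × 864 = 5.530 m/d
Specific discharge q = 5.530 × 0.001401 = 0.007747 m/d
v_s = q/n_e = 0.007747/0.20 = 0.03873 m/d
L = 1.44 km = 1440 m
t = L / v = 1440 / 0.03873 = 37180 d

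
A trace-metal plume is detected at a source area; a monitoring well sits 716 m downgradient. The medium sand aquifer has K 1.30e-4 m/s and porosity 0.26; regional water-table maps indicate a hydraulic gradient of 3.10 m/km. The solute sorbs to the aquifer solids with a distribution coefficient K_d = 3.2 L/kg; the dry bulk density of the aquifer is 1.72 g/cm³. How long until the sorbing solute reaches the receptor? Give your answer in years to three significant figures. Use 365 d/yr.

K = 1.30e-4 m/s × 86400 s/d = 11.23 m/d
Darcy flux q = K·i = 11.23 × 0.0031 = 0.03482 m/d
Seepage velocity v = q / n = 0.03482 / 0.26 = 0.1339 m/d
Retardation R = 1 + ρ_b·K_d/n = 1 + 1.72×3.2/0.26 = 22.17
Contaminant velocity v_c = v/R = 0.1339/22.17 = 0.006041 m/d
t = L/v_c = 716/0.006041 = 118500 d
   = 118500/365 = 325 yr

325 years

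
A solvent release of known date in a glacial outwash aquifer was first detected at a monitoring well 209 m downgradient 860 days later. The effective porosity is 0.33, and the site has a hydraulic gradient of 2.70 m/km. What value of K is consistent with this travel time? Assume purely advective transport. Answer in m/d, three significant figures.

v = L / t = 209 / 860 = 0.2430 m/d
K = v · n / i = 0.2430 × 0.33 / 0.0027 = 29.7 m/d

29.7 m/d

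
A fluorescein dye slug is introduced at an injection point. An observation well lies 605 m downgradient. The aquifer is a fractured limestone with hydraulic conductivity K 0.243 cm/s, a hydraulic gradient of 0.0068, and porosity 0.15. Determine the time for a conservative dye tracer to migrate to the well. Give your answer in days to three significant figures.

63.6 days

K = 0.243 cm/s × 864 = 210.0 m/d
Specific discharge q = 210.0 × 0.0068 = 1.428 m/d
v = Ki/n = 210.0·0.0068/0.15 = 9.518 m/d
t = L / v = 605 / 9.518 = 63.56 d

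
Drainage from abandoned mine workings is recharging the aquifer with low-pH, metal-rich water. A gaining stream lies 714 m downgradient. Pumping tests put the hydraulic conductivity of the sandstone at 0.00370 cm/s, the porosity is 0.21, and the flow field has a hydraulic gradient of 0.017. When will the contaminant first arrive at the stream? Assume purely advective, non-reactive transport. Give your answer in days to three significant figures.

K = 0.00370 cm/s × 864 = 3.197 m/d
Specific discharge q = 3.197 × 0.017 = 0.05435 m/d
v_s = q/n_e = 0.05435/0.21 = 0.2588 m/d
t = L / v = 714 / 0.2588 = 2759 d

2760 days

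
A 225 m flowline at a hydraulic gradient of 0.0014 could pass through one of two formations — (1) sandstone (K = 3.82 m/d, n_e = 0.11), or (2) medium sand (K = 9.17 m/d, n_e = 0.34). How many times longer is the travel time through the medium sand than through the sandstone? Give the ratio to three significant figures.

Unit 1 (sandstone): v = 3.82×0.0014/0.11 = 0.04862 m/d, t = 225/0.04862 = 4628 d
Unit 2 (medium sand): v = 9.17×0.0014/0.34 = 0.03776 m/d, t = 225/0.03776 = 5959 d
t(medium sand) / t(sandstone) = 5959/4628 = 1.29

1.29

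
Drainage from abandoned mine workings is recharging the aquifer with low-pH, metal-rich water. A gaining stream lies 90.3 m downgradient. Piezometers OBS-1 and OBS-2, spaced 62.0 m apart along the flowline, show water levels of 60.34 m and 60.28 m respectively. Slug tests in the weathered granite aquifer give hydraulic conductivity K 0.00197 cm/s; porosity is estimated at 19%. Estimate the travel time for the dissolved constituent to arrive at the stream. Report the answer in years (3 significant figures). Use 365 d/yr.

Hydraulic gradient i = (60.34 − 60.28) / 62.0 = 0.06 / 62.0 = 9.677e-4
K = 0.00197 cm/s × 864 = 1.702 m/d
q = Ki = 1.702 × 9.677e-4 = 0.001647 m/d
v = Ki/n = 1.702·9.677e-4/0.19 = 0.008669 m/d
t = L / v = 90.3 / 0.008669 = 10420 d
   = 10420 / 365 = 28.5 yr

28.5 years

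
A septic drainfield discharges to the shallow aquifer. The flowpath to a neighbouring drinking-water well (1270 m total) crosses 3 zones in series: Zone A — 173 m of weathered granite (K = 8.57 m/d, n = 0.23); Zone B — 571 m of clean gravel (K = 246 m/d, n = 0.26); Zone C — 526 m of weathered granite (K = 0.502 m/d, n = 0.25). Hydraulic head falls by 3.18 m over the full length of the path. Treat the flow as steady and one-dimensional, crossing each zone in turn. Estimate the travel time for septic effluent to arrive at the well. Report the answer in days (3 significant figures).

Steady 1-D flow in series ⇒ the Darcy flux q is identical in every zone and the zone head losses add (resistances L/K in series).
Σ(L/K) = 173/8.57 + 571/246 + 526/0.502 = 20.19 + 2.321 + 1048 = 1070 d
q = ΔH / Σ(L/K) = 3.18 / 1070 = 0.002971 m/d (same in every zone)
Zone A: v = q/n = 0.002971/0.23 = 0.01292 m/d → t_A = 173/0.01292 = 13390 d
Zone B: v = q/n = 0.002971/0.26 = 0.01143 m/d → t_B = 571/0.01143 = 49970 d
Zone C: v = q/n = 0.002971/0.25 = 0.01188 m/d → t_C = 526/0.01188 = 44260 d
Total t = 13390 + 49970 + 44260 = 107600 d

108000 days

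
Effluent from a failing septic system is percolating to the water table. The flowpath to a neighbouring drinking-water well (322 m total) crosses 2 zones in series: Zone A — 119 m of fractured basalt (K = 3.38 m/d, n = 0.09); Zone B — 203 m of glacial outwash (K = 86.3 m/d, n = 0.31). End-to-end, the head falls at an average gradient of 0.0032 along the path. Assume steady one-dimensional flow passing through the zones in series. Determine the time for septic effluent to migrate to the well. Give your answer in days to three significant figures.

For zones in series the flux q is common to all zones; the equivalent conductivity is the harmonic (thickness-weighted) mean, K_eq = L_total / Σ(L_j/K_j).
Σ(L/K) = 119/3.38 + 203/86.3 = 35.21 + 2.352 = 37.56 d
K_eq = L_total / Σ(L/K) = 322 / 37.56 = 8.573 m/d
q = K_eq · i = 8.573 × 0.0032 = 0.02743 m/d (same in every zone)
Zone A: v = q/n = 0.02743/0.09 = 0.3048 m/d → t_A = 119/0.3048 = 390.4 d
Zone B: v = q/n = 0.02743/0.31 = 0.08850 m/d → t_B = 203/0.08850 = 2294 d
Total t = 390.4 + 2294 = 2684 d

2680 days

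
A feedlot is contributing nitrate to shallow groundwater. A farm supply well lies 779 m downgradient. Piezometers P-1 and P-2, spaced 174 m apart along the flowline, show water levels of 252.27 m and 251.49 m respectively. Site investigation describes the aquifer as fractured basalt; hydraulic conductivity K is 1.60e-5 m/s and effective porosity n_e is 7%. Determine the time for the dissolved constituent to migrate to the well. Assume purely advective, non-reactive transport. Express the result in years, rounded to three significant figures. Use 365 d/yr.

Hydraulic gradient i = (252.27 − 251.49) / 174 = 0.78 / 174 = 0.004483
K = 1.60e-5 m/s × 86400 s/d = 1.382 m/d
q = Ki = 1.382 × 0.004483 = 0.006197 m/d
Average linear velocity = 0.006197 / 0.07 = 0.08853 m/d
t = L / v = 779 / 0.08853 = 8799 d
   = 8799 / 365 = 24.1 yr

24.1 years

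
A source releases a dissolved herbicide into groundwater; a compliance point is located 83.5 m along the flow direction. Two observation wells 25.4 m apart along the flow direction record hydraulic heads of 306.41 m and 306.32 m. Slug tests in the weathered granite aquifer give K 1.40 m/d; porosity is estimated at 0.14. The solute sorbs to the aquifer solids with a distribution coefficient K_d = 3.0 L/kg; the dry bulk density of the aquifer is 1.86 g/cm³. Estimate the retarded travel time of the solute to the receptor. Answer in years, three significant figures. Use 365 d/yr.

264 years

Hydraulic gradient i = (306.41 − 306.32) / 25.4 = 0.09 / 25.4 = 0.003543
Darcy flux q = K·i = 1.40 × 0.003543 = 0.004961 m/d
Average linear velocity = 0.004961 / 0.14 = 0.03543 m/d
Retardation R = 1 + ρ_b·K_d/n = 1 + 1.86×3.0/0.14 = 40.86
Contaminant velocity v_c = v/R = 0.03543/40.86 = 8.672e-4 m/d
t = L/v_c = 83.5/8.672e-4 = 96280 d
   = 96280/365 = 264 yr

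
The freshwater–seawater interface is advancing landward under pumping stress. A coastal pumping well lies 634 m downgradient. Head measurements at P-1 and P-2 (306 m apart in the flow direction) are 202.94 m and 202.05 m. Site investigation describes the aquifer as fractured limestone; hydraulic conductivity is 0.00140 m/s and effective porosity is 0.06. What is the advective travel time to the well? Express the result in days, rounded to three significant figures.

Hydraulic gradient i = (202.94 − 202.05) / 306 = 0.89 / 306 = 0.002908
K = 0.00140 m/s × 86400 s/d = 121.0 m/d
q = Ki = 121.0 × 0.002908 = 0.3518 m/d
v = Ki/n = 121.0·0.002908/0.06 = 5.864 m/d
t = L / v = 634 / 5.864 = 108.1 d

108 days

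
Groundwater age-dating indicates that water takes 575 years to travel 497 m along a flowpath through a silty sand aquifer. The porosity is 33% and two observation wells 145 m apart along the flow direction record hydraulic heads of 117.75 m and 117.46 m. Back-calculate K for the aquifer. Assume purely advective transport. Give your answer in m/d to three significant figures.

0.391 m/d

Hydraulic gradient i = (117.75 − 117.46) / 145 = 0.29 / 145 = 0.002000
t = 575 years = 209900 d
v = L / t = 497 / 209900 = 0.002368 m/d
K = v · n / i = 0.002368 × 0.33 / 0.002000 = 0.391 m/d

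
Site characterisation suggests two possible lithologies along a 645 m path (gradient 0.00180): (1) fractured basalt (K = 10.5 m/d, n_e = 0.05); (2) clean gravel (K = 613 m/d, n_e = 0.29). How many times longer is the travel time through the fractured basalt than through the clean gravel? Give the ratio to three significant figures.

Unit 1 (fractured basalt): v = 10.5×0.0018/0.05 = 0.3780 m/d, t = 645/0.3780 = 1706 d
Unit 2 (clean gravel): v = 613×0.0018/0.29 = 3.805 m/d, t = 645/3.805 = 169.5 d
t(fractured basalt) / t(clean gravel) = 1706/169.5 = 10.1

10.1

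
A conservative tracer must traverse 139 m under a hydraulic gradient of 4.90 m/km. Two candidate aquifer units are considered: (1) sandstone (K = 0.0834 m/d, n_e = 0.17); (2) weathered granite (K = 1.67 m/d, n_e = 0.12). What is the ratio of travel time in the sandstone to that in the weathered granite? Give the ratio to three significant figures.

Unit 1 (sandstone): v = 0.0834×0.0049/0.17 = 0.002404 m/d, t = 139/0.002404 = 57820 d
Unit 2 (weathered granite): v = 1.67×0.0049/0.12 = 0.06819 m/d, t = 139/0.06819 = 2038 d
t(sandstone) / t(weathered granite) = 57820/2038 = 28.4

28.4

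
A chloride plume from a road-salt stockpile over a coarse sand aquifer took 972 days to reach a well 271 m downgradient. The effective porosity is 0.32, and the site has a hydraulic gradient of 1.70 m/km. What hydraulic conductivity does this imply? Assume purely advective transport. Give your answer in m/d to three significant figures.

v = L / t = 271 / 972 = 0.2788 m/d
K = v · n / i = 0.2788 × 0.32 / 0.0017 = 52.5 m/d

52.5 m/d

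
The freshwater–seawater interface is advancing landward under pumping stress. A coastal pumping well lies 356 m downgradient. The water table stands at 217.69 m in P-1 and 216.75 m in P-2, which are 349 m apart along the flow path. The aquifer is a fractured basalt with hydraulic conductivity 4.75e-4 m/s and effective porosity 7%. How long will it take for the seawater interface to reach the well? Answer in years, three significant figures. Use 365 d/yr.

Hydraulic gradient i = (217.69 − 216.75) / 349 = 0.94 / 349 = 0.002693
K = 4.75e-4 m/s × 86400 s/d = 41.04 m/d
Specific discharge q = 41.04 × 0.002693 = 0.1105 m/d
v_s = q/n_e = 0.1105/0.07 = 1.579 m/d
t = L / v = 356 / 1.579 = 225.4 d
   = 225.4 / 365 = 0.618 yr

0.618 years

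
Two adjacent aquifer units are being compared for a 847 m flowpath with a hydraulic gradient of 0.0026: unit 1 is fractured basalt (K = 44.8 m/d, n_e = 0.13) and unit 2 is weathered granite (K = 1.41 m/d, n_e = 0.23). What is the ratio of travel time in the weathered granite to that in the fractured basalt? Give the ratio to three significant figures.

56.2

Unit 1 (fractured basalt): v = 44.8×0.0026/0.13 = 0.8960 m/d, t = 847/0.8960 = 945.3 d
Unit 2 (weathered granite): v = 1.41×0.0026/0.23 = 0.01594 m/d, t = 847/0.01594 = 53140 d
t(weathered granite) / t(fractured basalt) = 53140/945.3 = 56.2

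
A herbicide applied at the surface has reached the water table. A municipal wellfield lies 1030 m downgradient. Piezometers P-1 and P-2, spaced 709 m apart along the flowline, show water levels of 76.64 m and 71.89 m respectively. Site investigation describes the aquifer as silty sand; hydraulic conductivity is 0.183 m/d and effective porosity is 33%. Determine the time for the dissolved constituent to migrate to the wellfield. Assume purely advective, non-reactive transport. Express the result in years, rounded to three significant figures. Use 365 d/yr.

Hydraulic gradient i = (76.64 − 71.89) / 709 = 4.75 / 709 = 0.006700
Specific discharge q = 0.183 × 0.006700 = 0.001226 m/d
Seepage velocity v = q / n = 0.001226 / 0.33 = 0.003715 m/d
t = L / v = 1030 / 0.003715 = 277200 d
   = 277200 / 365 = 760 yr

760 years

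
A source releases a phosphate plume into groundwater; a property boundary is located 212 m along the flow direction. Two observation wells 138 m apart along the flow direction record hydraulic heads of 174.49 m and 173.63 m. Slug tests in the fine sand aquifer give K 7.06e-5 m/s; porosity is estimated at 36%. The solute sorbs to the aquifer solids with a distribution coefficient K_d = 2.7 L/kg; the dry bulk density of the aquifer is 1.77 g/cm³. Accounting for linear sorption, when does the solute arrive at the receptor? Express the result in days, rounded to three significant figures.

Hydraulic gradient i = (174.49 − 173.63) / 138 = 0.86 / 138 = 0.006232
K = 7.06e-5 m/s × 86400 s/d = 6.100 m/d
Darcy flux q = K·i = 6.100 × 0.006232 = 0.03801 m/d
v_s = q/n_e = 0.03801/0.36 = 0.1056 m/d
Retardation R = 1 + ρ_b·K_d/n = 1 + 1.77×2.7/0.36 = 14.28
Contaminant velocity v_c = v/R = 0.1056/14.28 = 0.007397 m/d
t = L/v_c = 212/0.007397 = 28660 d

28700 days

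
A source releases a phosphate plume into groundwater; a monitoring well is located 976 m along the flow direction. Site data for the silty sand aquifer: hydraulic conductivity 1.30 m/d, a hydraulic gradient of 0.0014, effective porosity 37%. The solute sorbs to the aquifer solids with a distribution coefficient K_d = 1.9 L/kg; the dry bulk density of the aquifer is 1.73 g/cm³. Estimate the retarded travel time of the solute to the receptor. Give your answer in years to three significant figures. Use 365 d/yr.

5370 years

Specific discharge q = 1.30 × 0.0014 = 0.001820 m/d
v = Ki/n = 1.30·0.0014/0.37 = 0.004919 m/d
Retardation R = 1 + ρ_b·K_d/n = 1 + 1.73×1.9/0.37 = 9.884
Contaminant velocity v_c = v/R = 0.004919/9.884 = 4.977e-4 m/d
t = L/v_c = 976/4.977e-4 = 1.961e6 d
   = 1.961e6/365 = 5370 yr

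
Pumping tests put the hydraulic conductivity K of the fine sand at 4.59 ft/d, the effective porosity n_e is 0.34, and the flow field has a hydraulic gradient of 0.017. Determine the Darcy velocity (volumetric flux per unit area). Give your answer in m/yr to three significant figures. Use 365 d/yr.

8.68 m/yr

K = 4.59 ft/d × 0.3048 = 1.399 m/d
Specific discharge q = 1.399 × 0.017 = 0.02378 m/d
   = 0.02378 × 365 = 8.68 m/yr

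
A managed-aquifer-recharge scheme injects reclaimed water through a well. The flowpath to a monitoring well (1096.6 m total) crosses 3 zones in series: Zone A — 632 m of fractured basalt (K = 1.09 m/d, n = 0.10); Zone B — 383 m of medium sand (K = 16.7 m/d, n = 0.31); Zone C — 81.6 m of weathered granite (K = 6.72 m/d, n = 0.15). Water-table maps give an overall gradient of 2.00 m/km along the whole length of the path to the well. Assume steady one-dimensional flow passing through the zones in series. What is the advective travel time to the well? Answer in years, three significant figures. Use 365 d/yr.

149 years

Continuity: the same q passes through each zone, so ΔH = q·Σ(L_j/K_j) — the zones act as resistances in series.
Σ(L/K) = 632/1.09 + 383/16.7 + 81.6/6.72 = 579.8 + 22.93 + 12.14 = 614.9 d
K_eq = L_total / Σ(L/K) = 1096.6 / 614.9 = 1.783 m/d
q = K_eq · i = 1.783 × 0.0020 = 0.003567 m/d (same in every zone)
Zone A: v = q/n = 0.003567/0.10 = 0.03567 m/d → t_A = 632/0.03567 = 17720 d
Zone B: v = q/n = 0.003567/0.31 = 0.01151 m/d → t_B = 383/0.01151 = 33290 d
Zone C: v = q/n = 0.003567/0.15 = 0.02378 m/d → t_C = 81.6/0.02378 = 3432 d
Total t = 17720 + 33290 + 3432 = 54440 d
   = 54440 / 365 = 149 yr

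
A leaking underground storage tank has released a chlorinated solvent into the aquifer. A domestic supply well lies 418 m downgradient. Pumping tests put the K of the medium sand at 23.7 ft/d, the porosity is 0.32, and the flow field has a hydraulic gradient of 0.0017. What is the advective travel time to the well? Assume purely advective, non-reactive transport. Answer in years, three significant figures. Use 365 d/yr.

29.8 years

K = 23.7 ft/d × 0.3048 = 7.224 m/d
q = Ki = 7.224 × 0.0017 = 0.01228 m/d
v_s = q/n_e = 0.01228/0.32 = 0.03838 m/d
t = L / v = 418 / 0.03838 = 10890 d
   = 10890 / 365 = 29.8 yr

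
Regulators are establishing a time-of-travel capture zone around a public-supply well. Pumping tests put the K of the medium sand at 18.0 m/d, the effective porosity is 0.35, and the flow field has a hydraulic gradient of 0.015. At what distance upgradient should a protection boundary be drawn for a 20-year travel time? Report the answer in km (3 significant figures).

Darcy flux q = K·i = 18.0 × 0.015 = 0.2700 m/d
v_s = q/n_e = 0.2700/0.35 = 0.7714 m/d
T = 20 yr × 365 = 7300 d
L = v × T = 0.7714 × 7300 = 5631 m
   = 5.63 km

5.63 km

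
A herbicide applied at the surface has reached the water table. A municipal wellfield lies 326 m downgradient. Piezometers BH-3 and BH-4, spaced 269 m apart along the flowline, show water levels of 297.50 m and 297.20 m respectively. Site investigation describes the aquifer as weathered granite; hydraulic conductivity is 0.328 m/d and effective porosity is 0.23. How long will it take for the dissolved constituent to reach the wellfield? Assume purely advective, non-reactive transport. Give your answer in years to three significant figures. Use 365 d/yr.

Hydraulic gradient i = (297.50 − 297.20) / 269 = 0.30 / 269 = 0.001115
q = Ki = 0.328 × 0.001115 = 3.658e-4 m/d
Seepage velocity v = q / n = 3.658e-4 / 0.23 = 0.001590 m/d
t = L / v = 326 / 0.001590 = 205000 d
   = 205000 / 365 = 562 yr

562 years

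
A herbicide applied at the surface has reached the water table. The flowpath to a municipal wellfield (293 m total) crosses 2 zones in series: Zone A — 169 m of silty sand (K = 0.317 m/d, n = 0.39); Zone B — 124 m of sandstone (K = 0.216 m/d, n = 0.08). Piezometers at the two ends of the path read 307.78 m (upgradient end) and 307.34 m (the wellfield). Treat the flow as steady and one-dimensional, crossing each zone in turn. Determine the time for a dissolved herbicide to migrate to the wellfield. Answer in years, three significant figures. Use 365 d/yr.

523 years

Total head drop ΔH = 307.78 − 307.34 = 0.44 m
Continuity: the same q passes through each zone, so ΔH = q·Σ(L_j/K_j) — the zones act as resistances in series.
Σ(L/K) = 169/0.317 + 124/0.216 = 533.1 + 574.1 = 1107 d
q = ΔH / Σ(L/K) = 0.44 / 1107 = 3.974e-4 m/d (same in every zone)
Zone A: v = q/n = 3.974e-4/0.39 = 0.001019 m/d → t_A = 169/0.001019 = 165900 d
Zone B: v = q/n = 3.974e-4/0.08 = 0.004967 m/d → t_B = 124/0.004967 = 24960 d
Total t = 165900 + 24960 = 190800 d
   = 190800 / 365 = 523 yr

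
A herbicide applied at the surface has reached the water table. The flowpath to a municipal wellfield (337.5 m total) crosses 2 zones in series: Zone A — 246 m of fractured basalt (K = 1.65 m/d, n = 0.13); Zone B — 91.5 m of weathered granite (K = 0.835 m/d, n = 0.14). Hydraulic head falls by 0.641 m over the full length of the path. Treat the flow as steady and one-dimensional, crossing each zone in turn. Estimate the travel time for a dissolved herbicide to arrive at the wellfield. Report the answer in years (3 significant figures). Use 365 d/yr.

49.5 years

Continuity: the same q passes through each zone, so ΔH = q·Σ(L_j/K_j) — the zones act as resistances in series.
Σ(L/K) = 246/1.65 + 91.5/0.835 = 149.1 + 109.6 = 258.7 d
q = ΔH / Σ(L/K) = 0.641 / 258.7 = 0.002478 m/d (same in every zone)
Zone A: v = q/n = 0.002478/0.13 = 0.01906 m/d → t_A = 246/0.01906 = 12910 d
Zone B: v = q/n = 0.002478/0.14 = 0.01770 m/d → t_B = 91.5/0.01770 = 5169 d
Total t = 12910 + 5169 = 18070 d
   = 18070 / 365 = 49.5 yr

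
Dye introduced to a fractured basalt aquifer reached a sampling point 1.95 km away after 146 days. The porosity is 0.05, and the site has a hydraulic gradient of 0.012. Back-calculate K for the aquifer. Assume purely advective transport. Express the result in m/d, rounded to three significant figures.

55.7 m/d

L = 1.95 km = 1950 m
v = L / t = 1950 / 146 = 13.36 m/d
K = v · n / i = 13.36 × 0.05 / 0.012 = 55.7 m/d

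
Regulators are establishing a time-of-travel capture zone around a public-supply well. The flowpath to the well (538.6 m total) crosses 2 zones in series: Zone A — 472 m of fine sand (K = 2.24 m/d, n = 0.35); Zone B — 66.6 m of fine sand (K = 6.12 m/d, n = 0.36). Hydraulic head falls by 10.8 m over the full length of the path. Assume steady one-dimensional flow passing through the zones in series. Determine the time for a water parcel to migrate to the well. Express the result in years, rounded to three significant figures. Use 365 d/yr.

Steady 1-D flow in series ⇒ the Darcy flux q is identical in every zone and the zone head losses add (resistances L/K in series).
Σ(L/K) = 472/2.24 + 66.6/6.12 = 210.7 + 10.88 = 221.6 d
q = ΔH / Σ(L/K) = 10.8 / 221.6 = 0.04874 m/d (same in every zone)
Zone A: v = q/n = 0.04874/0.35 = 0.1392 m/d → t_A = 472/0.1392 = 3390 d
Zone B: v = q/n = 0.04874/0.36 = 0.1354 m/d → t_B = 66.6/0.1354 = 491.9 d
Total t = 3390 + 491.9 = 3882 d
   = 3882 / 365 = 10.6 yr

10.6 years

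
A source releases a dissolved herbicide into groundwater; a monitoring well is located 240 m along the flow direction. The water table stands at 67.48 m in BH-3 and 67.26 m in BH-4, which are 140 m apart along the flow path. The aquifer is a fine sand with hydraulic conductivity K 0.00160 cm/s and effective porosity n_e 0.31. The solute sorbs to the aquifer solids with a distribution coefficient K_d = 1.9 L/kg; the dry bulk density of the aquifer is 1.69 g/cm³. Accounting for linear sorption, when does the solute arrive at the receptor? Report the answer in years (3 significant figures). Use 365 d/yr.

Hydraulic gradient i = (67.48 − 67.26) / 140 = 0.22 / 140 = 0.001571
K = 0.00160 cm/s × 864 = 1.382 m/d
Darcy flux q = K·i = 1.382 × 0.001571 = 0.002172 m/d
v = Ki/n = 1.382·0.001571/0.31 = 0.007008 m/d
Retardation R = 1 + ρ_b·K_d/n = 1 + 1.69×1.9/0.31 = 11.36
Contaminant velocity v_c = v/R = 0.007008/11.36 = 6.170e-4 m/d
t = L/v_c = 240/6.170e-4 = 389000 d
   = 389000/365 = 1070 yr

1070 years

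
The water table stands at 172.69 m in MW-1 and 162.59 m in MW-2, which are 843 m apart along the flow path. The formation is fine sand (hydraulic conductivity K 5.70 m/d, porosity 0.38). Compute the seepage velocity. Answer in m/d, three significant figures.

Hydraulic gradient i = (172.69 − 162.59) / 843 = 10.10 / 843 = 0.01198
q = Ki = 5.70 × 0.01198 = 0.06829 m/d
v = Ki/n = 5.70·0.01198/0.38 = 0.1797 m/d

0.180 m/d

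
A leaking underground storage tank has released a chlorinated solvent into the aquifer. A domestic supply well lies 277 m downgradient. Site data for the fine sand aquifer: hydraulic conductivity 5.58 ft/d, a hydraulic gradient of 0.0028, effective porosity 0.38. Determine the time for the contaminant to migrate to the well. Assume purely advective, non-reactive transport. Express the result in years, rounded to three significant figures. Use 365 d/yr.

K = 5.58 ft/d × 0.3048 = 1.701 m/d
q = Ki = 1.701 × 0.0028 = 0.004762 m/d
v_s = q/n_e = 0.004762/0.38 = 0.01253 m/d
t = L / v = 277 / 0.01253 = 22100 d
   = 22100 / 365 = 60.6 yr

60.6 years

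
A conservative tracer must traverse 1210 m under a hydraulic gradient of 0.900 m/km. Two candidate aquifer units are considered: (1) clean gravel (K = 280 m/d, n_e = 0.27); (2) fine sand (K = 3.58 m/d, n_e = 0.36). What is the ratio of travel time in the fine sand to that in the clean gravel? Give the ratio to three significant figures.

Unit 1 (clean gravel): v = 280×9.0e-4/0.27 = 0.9333 m/d, t = 1210/0.9333 = 1296 d
Unit 2 (fine sand): v = 3.58×9.0e-4/0.36 = 0.008950 m/d, t = 1210/0.008950 = 135200 d
t(fine sand) / t(clean gravel) = 135200/1296 = 104

104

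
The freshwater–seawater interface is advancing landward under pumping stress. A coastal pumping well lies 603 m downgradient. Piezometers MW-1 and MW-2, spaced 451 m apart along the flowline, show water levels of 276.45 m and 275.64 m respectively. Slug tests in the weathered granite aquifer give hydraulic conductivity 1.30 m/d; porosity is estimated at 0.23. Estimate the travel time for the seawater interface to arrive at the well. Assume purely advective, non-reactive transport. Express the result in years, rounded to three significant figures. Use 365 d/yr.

Hydraulic gradient i = (276.45 − 275.64) / 451 = 0.81 / 451 = 0.001796
Darcy flux q = K·i = 1.30 × 0.001796 = 0.002335 m/d
v = Ki/n = 1.30·0.001796/0.23 = 0.01015 m/d
t = L / v = 603 / 0.01015 = 59400 d
   = 59400 / 365 = 163 yr

163 years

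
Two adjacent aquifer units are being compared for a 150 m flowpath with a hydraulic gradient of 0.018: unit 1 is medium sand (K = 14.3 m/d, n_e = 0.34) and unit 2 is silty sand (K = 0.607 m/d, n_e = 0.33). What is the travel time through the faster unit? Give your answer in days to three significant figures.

198 days

Unit 1 (medium sand): v = 14.3×0.018/0.34 = 0.7571 m/d, t = 150/0.7571 = 198.1 d
Unit 2 (silty sand): v = 0.607×0.018/0.33 = 0.03311 m/d, t = 150/0.03311 = 4530 d
Faster unit: t = 198 d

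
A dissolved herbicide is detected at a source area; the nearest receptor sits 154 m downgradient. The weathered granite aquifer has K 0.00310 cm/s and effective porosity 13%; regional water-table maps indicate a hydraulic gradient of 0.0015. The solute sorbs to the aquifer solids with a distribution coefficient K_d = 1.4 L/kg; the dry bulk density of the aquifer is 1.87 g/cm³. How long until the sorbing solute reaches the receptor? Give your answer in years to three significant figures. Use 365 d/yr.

K = 0.00310 cm/s × 864 = 2.678 m/d
q = Ki = 2.678 × 0.0015 = 0.004018 m/d
Average linear velocity = 0.004018 / 0.13 = 0.03090 m/d
Retardation R = 1 + ρ_b·K_d/n = 1 + 1.87×1.4/0.13 = 21.14
Contaminant velocity v_c = v/R = 0.03090/21.14 = 0.001462 m/d
t = L/v_c = 154/0.001462 = 105300 d
   = 105300/365 = 289 yr

289 years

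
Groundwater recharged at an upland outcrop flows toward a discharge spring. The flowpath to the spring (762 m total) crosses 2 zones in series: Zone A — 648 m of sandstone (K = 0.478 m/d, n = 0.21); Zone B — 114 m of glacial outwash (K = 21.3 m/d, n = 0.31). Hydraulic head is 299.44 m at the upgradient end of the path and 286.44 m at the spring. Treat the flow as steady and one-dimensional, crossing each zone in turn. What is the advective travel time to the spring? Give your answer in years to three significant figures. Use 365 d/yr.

Total head drop ΔH = 299.44 − 286.44 = 13.00 m
Steady 1-D flow in series ⇒ the Darcy flux q is identical in every zone and the zone head losses add (resistances L/K in series).
Σ(L/K) = 648/0.478 + 114/21.3 = 1356 + 5.352 = 1361 d
q = ΔH / Σ(L/K) = 13.00 / 1361 = 0.009552 m/d (same in every zone)
Zone A: v = q/n = 0.009552/0.21 = 0.04548 m/d → t_A = 648/0.04548 = 14250 d
Zone B: v = q/n = 0.009552/0.31 = 0.03081 m/d → t_B = 114/0.03081 = 3700 d
Total t = 14250 + 3700 = 17950 d
   = 17950 / 365 = 49.2 yr

49.2 years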